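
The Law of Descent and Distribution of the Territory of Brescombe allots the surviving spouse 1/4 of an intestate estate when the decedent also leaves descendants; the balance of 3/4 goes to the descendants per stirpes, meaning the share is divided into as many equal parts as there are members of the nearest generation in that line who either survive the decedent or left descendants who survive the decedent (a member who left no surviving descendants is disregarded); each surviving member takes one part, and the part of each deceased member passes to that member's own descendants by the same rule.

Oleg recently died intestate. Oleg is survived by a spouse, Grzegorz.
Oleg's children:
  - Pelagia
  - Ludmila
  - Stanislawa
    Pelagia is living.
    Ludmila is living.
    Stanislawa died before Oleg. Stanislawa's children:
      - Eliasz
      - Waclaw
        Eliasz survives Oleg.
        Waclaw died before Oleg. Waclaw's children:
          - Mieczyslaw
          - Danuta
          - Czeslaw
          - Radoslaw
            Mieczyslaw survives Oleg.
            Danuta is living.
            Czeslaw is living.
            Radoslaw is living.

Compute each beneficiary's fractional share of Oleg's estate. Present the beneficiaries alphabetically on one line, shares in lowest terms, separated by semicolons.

Grzegorz, as surviving spouse, takes 1/4.
The remaining 3/4 passes to Oleg's descendants per stirpes.
The 3/4 is divided into 3 equal shares of 1/4 among Pelagia, Ludmila, Stanislawa.
Pelagia is living and takes 1/4.
Ludmila is living and takes 1/4.
Stanislawa predeceased; the 1/4 allotted to Stanislawa's branch passes to Stanislawa's issue by representation.
The 1/4 is divided into 2 equal shares of 1/8 among Eliasz, Waclaw.
Eliasz is living and takes 1/8.
Waclaw predeceased; the 1/8 allotted to Waclaw's branch passes to Waclaw's issue by representation.
The 1/8 is divided into 4 equal shares of 1/32 among Mieczyslaw, Danuta, Czeslaw, Radoslaw.
Mieczyslaw is living and takes 1/32.
Danuta is living and takes 1/32.
Czeslaw is living and takes 1/32.
Radoslaw is living and takes 1/32.

Czeslaw 1/32; Danuta 1/32; Eliasz 1/8; Grzegorz 1/4; Ludmila 1/4; Mieczyslaw 1/32; Pelagia 1/4; Radoslaw 1/32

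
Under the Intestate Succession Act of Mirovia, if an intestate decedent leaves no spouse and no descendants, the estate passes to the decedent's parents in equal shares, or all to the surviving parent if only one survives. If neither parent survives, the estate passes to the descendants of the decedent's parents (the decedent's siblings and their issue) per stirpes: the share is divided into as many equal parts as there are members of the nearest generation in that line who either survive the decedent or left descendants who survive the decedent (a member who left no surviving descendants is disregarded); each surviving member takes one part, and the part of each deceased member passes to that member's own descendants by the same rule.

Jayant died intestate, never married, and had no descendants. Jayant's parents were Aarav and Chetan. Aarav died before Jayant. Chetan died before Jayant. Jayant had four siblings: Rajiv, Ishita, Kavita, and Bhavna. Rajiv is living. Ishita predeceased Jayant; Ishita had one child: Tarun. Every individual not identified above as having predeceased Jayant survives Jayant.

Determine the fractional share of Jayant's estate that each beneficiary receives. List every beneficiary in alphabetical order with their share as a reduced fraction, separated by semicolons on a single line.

Bhavna 1/4; Kavita 1/4; Rajiv 1/4; Tarun 1/4

Neither parent survives and there are no descendants, so the estate passes to Jayant's siblings and their issue per stirpes.
The estate is divided into 4 equal shares of 1/4 among Rajiv, Ishita, Kavita, Bhavna.
Rajiv is living and takes 1/4.
Ishita predeceased; the 1/4 allotted to Ishita's branch passes to Ishita's issue by representation.
Tarun is the sole taker at this level and receives the full 1/4.
Kavita is living and takes 1/4.
Bhavna is living and takes 1/4.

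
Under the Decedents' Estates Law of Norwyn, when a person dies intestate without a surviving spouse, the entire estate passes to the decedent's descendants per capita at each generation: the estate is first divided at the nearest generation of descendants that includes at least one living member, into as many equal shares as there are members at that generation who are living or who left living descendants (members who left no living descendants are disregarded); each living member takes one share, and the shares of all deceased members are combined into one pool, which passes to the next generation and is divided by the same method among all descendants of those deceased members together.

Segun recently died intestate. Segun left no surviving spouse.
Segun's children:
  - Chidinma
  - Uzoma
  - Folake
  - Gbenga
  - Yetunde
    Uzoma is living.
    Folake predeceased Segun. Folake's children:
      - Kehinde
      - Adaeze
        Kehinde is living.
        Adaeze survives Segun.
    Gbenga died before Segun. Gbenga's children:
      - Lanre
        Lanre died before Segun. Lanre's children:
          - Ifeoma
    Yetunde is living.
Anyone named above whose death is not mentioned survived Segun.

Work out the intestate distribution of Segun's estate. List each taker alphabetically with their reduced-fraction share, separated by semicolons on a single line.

Adaeze 2/15; Chidinma 1/5; Ifeoma 2/15; Kehinde 2/15; Uzoma 1/5; Yetunde 1/5

There is no surviving spouse, so the entire estate passes to Segun's descendants per capita at each generation.
At generation 1 (Chidinma, Uzoma, Folake, Gbenga, Yetunde) there are 5 shares of (1)/5 = 1/5 each.
Living: Chidinma, Uzoma, and Yetunde — each takes 1/5.
Deceased: Folake and Gbenga. Their combined 2/5 is pooled and carried to generation 2.
At generation 2 (Kehinde, Adaeze, Lanre) there are 3 shares of (2/5)/3 = 2/15 each.
Living: Kehinde and Adaeze — each takes 2/15.
Deceased: Lanre. That 2/15 share is carried to generation 3.
At generation 3 (Ifeoma) there are 1 shares of (2/15)/1 = 2/15 each.
Living: Ifeoma — each takes 2/15.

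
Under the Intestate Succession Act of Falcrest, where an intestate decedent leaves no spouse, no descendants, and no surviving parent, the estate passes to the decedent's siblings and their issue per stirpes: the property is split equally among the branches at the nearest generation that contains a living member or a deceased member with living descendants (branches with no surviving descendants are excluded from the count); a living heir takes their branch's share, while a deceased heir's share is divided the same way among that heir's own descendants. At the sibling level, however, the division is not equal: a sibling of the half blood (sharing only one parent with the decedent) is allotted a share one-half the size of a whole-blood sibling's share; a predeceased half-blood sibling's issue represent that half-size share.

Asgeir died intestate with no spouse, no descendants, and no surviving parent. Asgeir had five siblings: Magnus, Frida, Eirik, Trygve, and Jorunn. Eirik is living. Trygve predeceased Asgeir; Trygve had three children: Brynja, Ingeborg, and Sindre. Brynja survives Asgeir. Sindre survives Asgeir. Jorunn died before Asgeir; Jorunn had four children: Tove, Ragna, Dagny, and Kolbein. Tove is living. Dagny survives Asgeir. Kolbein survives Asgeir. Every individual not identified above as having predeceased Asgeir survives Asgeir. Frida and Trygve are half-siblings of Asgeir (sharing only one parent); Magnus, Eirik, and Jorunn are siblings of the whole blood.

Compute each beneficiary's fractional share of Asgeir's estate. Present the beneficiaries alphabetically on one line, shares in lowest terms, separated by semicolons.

No spouse, descendants, or parent survives, so the estate passes to Asgeir's siblings per stirpes.
Half-blood siblings count for one-half the weight of whole-blood siblings at the initial division.
Dividing 1 in proportion to weights (total weight 4): Magnus (weight 1) → 1/4; Frida (weight 1/2) → 1/8; Eirik (weight 1) → 1/4; Trygve (weight 1/2) → 1/8; Jorunn (weight 1) → 1/4.
Magnus is living and takes 1/4.
Frida is living and takes 1/8.
Eirik is living and takes 1/4.
Trygve predeceased; the 1/8 allotted to Trygve's branch passes to Trygve's issue by representation.
The 1/8 is divided into 3 equal shares of 1/24 among Brynja, Ingeborg, Sindre.
Brynja is living and takes 1/24.
Ingeborg is living and takes 1/24.
Sindre is living and takes 1/24.
Jorunn predeceased; the 1/4 allotted to Jorunn's branch passes to Jorunn's issue by representation.
The 1/4 is divided into 4 equal shares of 1/16 among Tove, Ragna, Dagny, Kolbein.
Tove is living and takes 1/16.
Ragna is living and takes 1/16.
Dagny is living and takes 1/16.
Kolbein is living and takes 1/16.

Brynja 1/24; Dagny 1/16; Eirik 1/4; Frida 1/8; Ingeborg 1/24; Kolbein 1/16; Magnus 1/4; Ragna 1/16; Sindre 1/24; Tove 1/16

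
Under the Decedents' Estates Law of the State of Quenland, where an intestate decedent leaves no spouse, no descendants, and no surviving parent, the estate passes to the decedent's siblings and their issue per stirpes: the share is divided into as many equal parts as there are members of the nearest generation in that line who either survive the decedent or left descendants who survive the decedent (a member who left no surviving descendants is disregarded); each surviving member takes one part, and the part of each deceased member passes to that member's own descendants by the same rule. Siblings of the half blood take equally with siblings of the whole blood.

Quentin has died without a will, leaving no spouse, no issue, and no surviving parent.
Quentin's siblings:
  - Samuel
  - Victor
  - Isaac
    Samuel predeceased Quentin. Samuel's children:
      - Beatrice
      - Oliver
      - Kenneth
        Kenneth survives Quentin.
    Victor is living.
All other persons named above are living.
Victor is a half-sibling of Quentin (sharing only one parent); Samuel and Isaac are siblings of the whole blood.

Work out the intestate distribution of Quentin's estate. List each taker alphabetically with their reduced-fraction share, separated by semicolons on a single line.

No spouse, descendants, or parent survives, so the estate passes to Quentin's siblings per stirpes.
Half-blood and whole-blood siblings take equally under the stated rule.
The estate is divided into 3 equal shares of 1/3 among Samuel, Victor, Isaac.
Samuel predeceased; the 1/3 allotted to Samuel's branch passes to Samuel's issue by representation.
The 1/3 is divided into 3 equal shares of 1/9 among Beatrice, Oliver, Kenneth.
Beatrice is living and takes 1/9.
Oliver is living and takes 1/9.
Kenneth is living and takes 1/9.
Victor is living and takes 1/3.
Isaac is living and takes 1/3.

Beatrice 1/9; Isaac 1/3; Kenneth 1/9; Oliver 1/9; Victor 1/3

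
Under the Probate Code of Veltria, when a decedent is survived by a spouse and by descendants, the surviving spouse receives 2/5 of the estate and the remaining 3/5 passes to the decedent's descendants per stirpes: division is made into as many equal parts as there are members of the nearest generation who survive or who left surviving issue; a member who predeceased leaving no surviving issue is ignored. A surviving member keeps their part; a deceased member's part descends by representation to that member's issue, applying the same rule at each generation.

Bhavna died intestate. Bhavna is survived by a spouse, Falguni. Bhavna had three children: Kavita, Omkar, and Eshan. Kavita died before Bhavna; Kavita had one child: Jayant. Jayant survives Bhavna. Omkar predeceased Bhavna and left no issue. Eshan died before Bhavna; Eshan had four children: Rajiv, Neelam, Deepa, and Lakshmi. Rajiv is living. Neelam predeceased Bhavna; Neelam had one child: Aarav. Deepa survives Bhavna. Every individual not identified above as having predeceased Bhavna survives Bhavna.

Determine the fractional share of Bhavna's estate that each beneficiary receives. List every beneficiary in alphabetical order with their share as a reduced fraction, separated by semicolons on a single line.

Falguni, as surviving spouse, takes 2/5.
The remaining 3/5 passes to Bhavna's descendants per stirpes.
Omkar left no surviving issue, so that branch lapses and is disregarded.
The 3/5 is divided into 2 equal shares of 3/10 among Kavita, Eshan.
Kavita predeceased; the 3/10 allotted to Kavita's branch passes to Kavita's issue by representation.
Jayant is the sole taker at this level and receives the full 3/10.
Eshan predeceased; the 3/10 allotted to Eshan's branch passes to Eshan's issue by representation.
The 3/10 is divided into 4 equal shares of 3/40 among Rajiv, Neelam, Deepa, Lakshmi.
Rajiv is living and takes 3/40.
Neelam predeceased; the 3/40 allotted to Neelam's branch passes to Neelam's issue by representation.
Aarav is the sole taker at this level and receives the full 3/40.
Deepa is living and takes 3/40.
Lakshmi is living and takes 3/40.

Aarav 3/40; Deepa 3/40; Falguni 2/5; Jayant 3/10; Lakshmi 3/40; Rajiv 3/40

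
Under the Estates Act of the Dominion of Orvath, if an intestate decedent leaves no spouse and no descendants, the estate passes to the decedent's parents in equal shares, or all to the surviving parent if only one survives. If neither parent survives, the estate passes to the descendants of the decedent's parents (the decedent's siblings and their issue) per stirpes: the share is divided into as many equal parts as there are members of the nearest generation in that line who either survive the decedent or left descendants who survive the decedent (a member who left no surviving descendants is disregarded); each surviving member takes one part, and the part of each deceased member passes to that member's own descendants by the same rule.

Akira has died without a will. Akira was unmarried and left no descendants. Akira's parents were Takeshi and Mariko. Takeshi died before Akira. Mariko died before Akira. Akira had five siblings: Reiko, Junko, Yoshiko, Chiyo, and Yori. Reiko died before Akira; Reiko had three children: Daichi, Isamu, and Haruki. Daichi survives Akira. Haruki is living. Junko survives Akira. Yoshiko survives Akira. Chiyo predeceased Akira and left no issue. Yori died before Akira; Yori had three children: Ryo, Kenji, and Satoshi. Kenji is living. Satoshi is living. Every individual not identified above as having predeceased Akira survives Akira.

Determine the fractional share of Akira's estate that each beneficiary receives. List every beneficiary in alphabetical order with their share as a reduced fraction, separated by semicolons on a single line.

Daichi 1/12; Haruki 1/12; Isamu 1/12; Junko 1/4; Kenji 1/12; Ryo 1/12; Satoshi 1/12; Yoshiko 1/4

Neither parent survives and there are no descendants, so the estate passes to Akira's siblings and their issue per stirpes.
Chiyo left no surviving issue, so that branch lapses and is disregarded.
The estate is divided into 4 equal shares of 1/4 among Reiko, Junko, Yoshiko, Yori.
Reiko predeceased; the 1/4 allotted to Reiko's branch passes to Reiko's issue by representation.
The 1/4 is divided into 3 equal shares of 1/12 among Daichi, Isamu, Haruki.
Daichi is living and takes 1/12.
Isamu is living and takes 1/12.
Haruki is living and takes 1/12.
Junko is living and takes 1/4.
Yoshiko is living and takes 1/4.
Yori predeceased; the 1/4 allotted to Yori's branch passes to Yori's issue by representation.
The 1/4 is divided into 3 equal shares of 1/12 among Ryo, Kenji, Satoshi.
Ryo is living and takes 1/12.
Kenji is living and takes 1/12.
Satoshi is living and takes 1/12.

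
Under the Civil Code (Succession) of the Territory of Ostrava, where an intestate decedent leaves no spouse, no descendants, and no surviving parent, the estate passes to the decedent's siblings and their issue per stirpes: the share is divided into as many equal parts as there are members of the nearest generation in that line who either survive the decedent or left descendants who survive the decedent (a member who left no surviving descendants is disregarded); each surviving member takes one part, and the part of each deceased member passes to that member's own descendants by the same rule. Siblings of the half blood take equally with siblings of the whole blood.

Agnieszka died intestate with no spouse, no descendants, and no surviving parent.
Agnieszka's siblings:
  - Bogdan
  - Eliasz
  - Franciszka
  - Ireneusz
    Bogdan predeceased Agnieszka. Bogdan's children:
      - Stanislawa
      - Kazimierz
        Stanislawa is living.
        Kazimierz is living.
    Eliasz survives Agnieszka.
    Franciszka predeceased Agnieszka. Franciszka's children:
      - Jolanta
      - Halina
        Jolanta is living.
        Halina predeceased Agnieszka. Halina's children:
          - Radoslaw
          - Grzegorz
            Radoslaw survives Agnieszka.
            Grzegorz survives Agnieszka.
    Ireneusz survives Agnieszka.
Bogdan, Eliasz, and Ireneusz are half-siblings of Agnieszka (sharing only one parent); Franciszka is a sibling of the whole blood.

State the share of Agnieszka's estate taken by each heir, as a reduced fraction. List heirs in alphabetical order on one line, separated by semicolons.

No spouse, descendants, or parent survives, so the estate passes to Agnieszka's siblings per stirpes.
Half-blood and whole-blood siblings take equally under the stated rule.
The estate is divided into 4 equal shares of 1/4 among Bogdan, Eliasz, Franciszka, Ireneusz.
Bogdan predeceased; the 1/4 allotted to Bogdan's branch passes to Bogdan's issue by representation.
The 1/4 is divided into 2 equal shares of 1/8 among Stanislawa, Kazimierz.
Stanislawa is living and takes 1/8.
Kazimierz is living and takes 1/8.
Eliasz is living and takes 1/4.
Franciszka predeceased; the 1/4 allotted to Franciszka's branch passes to Franciszka's issue by representation.
The 1/4 is divided into 2 equal shares of 1/8 among Jolanta, Halina.
Jolanta is living and takes 1/8.
Halina predeceased; the 1/8 allotted to Halina's branch passes to Halina's issue by representation.
The 1/8 is divided into 2 equal shares of 1/16 among Radoslaw, Grzegorz.
Radoslaw is living and takes 1/16.
Grzegorz is living and takes 1/16.
Ireneusz is living and takes 1/4.

Eliasz 1/4; Grzegorz 1/16; Ireneusz 1/4; Jolanta 1/8; Kazimierz 1/8; Radoslaw 1/16; Stanislawa 1/8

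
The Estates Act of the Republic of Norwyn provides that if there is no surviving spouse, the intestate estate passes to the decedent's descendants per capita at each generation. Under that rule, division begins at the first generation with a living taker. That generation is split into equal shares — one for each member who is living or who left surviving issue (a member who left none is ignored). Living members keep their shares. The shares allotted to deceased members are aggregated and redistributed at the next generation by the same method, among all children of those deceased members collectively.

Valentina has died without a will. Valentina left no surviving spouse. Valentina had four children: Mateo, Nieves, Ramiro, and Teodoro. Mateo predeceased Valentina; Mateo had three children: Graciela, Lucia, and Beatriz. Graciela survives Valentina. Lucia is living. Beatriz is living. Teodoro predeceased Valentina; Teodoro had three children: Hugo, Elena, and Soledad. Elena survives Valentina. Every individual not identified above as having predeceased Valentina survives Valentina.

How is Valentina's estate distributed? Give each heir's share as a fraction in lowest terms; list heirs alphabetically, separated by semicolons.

There is no surviving spouse, so the entire estate passes to Valentina's descendants per capita at each generation.
At generation 1 (Mateo, Nieves, Ramiro, Teodoro) there are 4 shares of (1)/4 = 1/4 each.
Living: Nieves and Ramiro — each takes 1/4.
Deceased: Mateo and Teodoro. Their combined 1/2 is pooled and carried to generation 2.
At generation 2 (Graciela, Lucia, Beatriz, Hugo, Elena, Soledad) there are 6 shares of (1/2)/6 = 1/12 each.
Living: Graciela, Lucia, Beatriz, Hugo, Elena, and Soledad — each takes 1/12.

Beatriz 1/12; Elena 1/12; Graciela 1/12; Hugo 1/12; Lucia 1/12; Nieves 1/4; Ramiro 1/4; Soledad 1/12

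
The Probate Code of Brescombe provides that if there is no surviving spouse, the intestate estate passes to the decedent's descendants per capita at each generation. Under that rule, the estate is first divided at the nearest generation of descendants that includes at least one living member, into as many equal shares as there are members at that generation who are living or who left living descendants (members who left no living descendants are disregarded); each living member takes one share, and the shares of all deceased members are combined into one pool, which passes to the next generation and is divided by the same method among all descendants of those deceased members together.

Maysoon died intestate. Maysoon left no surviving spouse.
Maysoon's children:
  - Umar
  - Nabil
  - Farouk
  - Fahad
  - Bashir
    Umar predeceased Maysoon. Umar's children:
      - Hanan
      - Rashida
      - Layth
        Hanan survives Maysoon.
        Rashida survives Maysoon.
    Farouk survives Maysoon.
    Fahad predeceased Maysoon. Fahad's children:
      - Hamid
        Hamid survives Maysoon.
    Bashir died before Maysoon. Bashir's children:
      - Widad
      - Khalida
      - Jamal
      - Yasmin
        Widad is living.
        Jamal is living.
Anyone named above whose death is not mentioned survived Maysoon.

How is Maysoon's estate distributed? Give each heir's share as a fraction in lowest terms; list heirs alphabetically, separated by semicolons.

Farouk 1/5; Hamid 3/40; Hanan 3/40; Jamal 3/40; Khalida 3/40; Layth 3/40; Nabil 1/5; Rashida 3/40; Widad 3/40; Yasmin 3/40

There is no surviving spouse, so the entire estate passes to Maysoon's descendants per capita at each generation.
At generation 1 (Umar, Nabil, Farouk, Fahad, Bashir) there are 5 shares of (1)/5 = 1/5 each.
Living: Nabil and Farouk — each takes 1/5.
Deceased: Umar, Fahad, and Bashir. Their combined 3/5 is pooled and carried to generation 2.
At generation 2 (Hanan, Rashida, Layth, Hamid, Widad, Khalida, Jamal, Yasmin) there are 8 shares of (3/5)/8 = 3/40 each.
Living: Hanan, Rashida, Layth, Hamid, Widad, Khalida, Jamal, and Yasmin — each takes 3/40.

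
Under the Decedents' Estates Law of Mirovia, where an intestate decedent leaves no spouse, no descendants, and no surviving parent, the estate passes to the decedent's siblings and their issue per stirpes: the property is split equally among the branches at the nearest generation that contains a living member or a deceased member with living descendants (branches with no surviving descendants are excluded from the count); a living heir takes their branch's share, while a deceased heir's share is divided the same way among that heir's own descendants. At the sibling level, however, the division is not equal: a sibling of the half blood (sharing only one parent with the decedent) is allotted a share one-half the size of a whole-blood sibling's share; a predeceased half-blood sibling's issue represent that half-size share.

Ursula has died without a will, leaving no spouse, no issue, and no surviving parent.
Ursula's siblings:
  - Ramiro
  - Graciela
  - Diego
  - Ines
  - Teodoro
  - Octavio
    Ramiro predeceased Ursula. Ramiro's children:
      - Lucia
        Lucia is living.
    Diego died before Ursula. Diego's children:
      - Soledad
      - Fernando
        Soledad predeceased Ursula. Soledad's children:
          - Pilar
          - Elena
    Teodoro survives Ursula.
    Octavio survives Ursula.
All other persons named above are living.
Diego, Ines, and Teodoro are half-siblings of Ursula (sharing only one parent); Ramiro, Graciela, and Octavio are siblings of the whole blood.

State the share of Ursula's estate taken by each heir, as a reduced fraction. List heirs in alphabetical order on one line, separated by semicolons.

No spouse, descendants, or parent survives, so the estate passes to Ursula's siblings per stirpes.
Half-blood siblings count for one-half the weight of whole-blood siblings at the initial division.
Dividing 1 in proportion to weights (total weight 9/2): Ramiro (weight 1) → 2/9; Graciela (weight 1) → 2/9; Diego (weight 1/2) → 1/9; Ines (weight 1/2) → 1/9; Teodoro (weight 1/2) → 1/9; Octavio (weight 1) → 2/9.
Ramiro predeceased; the 2/9 allotted to Ramiro's branch passes to Ramiro's issue by representation.
Lucia is the sole taker at this level and receives the full 2/9.
Graciela is living and takes 2/9.
Diego predeceased; the 1/9 allotted to Diego's branch passes to Diego's issue by representation.
The 1/9 is divided into 2 equal shares of 1/18 among Soledad, Fernando.
Soledad predeceased; the 1/18 allotted to Soledad's branch passes to Soledad's issue by representation.
The 1/18 is divided into 2 equal shares of 1/36 among Pilar, Elena.
Pilar is living and takes 1/36.
Elena is living and takes 1/36.
Fernando is living and takes 1/18.
Ines is living and takes 1/9.
Teodoro is living and takes 1/9.
Octavio is living and takes 2/9.

Elena 1/36; Fernando 1/18; Graciela 2/9; Ines 1/9; Lucia 2/9; Octavio 2/9; Pilar 1/36; Teodoro 1/9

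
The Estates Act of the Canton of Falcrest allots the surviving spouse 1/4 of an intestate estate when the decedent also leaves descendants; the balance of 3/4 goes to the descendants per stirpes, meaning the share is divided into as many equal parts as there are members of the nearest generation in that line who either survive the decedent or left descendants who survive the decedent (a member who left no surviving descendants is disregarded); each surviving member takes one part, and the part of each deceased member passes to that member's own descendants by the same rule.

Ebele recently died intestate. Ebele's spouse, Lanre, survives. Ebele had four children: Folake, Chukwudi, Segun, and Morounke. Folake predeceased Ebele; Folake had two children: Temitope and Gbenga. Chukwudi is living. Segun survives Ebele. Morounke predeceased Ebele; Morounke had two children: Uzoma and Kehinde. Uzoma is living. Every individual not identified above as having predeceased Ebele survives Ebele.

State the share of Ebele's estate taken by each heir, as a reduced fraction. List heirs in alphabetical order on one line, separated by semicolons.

Chukwudi 3/16; Gbenga 3/32; Kehinde 3/32; Lanre 1/4; Segun 3/16; Temitope 3/32; Uzoma 3/32

Lanre, as surviving spouse, takes 1/4.
The remaining 3/4 passes to Ebele's descendants per stirpes.
The 3/4 is divided into 4 equal shares of 3/16 among Folake, Chukwudi, Segun, Morounke.
Folake predeceased; the 3/16 allotted to Folake's branch passes to Folake's issue by representation.
The 3/16 is divided into 2 equal shares of 3/32 among Temitope, Gbenga.
Temitope is living and takes 3/32.
Gbenga is living and takes 3/32.
Chukwudi is living and takes 3/16.
Segun is living and takes 3/16.
Morounke predeceased; the 3/16 allotted to Morounke's branch passes to Morounke's issue by representation.
The 3/16 is divided into 2 equal shares of 3/32 among Uzoma, Kehinde.
Uzoma is living and takes 3/32.
Kehinde is living and takes 3/32.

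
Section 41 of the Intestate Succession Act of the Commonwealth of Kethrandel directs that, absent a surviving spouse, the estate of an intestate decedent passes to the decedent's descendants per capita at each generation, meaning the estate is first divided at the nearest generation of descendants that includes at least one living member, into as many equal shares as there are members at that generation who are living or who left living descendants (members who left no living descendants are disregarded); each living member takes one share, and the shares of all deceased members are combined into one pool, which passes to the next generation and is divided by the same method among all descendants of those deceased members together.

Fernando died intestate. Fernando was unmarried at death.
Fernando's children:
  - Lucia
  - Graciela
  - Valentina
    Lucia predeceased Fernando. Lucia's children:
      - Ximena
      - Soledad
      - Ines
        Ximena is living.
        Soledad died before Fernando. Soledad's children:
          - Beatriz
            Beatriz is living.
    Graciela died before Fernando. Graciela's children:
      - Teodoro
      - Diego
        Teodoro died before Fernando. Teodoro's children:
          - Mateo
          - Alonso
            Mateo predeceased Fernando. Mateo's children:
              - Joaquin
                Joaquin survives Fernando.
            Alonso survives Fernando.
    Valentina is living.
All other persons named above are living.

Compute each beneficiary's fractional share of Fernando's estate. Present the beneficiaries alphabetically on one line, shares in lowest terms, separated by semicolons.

There is no surviving spouse, so the entire estate passes to Fernando's descendants per capita at each generation.
At generation 1 (Lucia, Graciela, Valentina) there are 3 shares of (1)/3 = 1/3 each.
Living: Valentina — each takes 1/3.
Deceased: Lucia and Graciela. Their combined 2/3 is pooled and carried to generation 2.
At generation 2 (Ximena, Soledad, Ines, Teodoro, Diego) there are 5 shares of (2/3)/5 = 2/15 each.
Living: Ximena, Ines, and Diego — each takes 2/15.
Deceased: Soledad and Teodoro. Their combined 4/15 is pooled and carried to generation 3.
At generation 3 (Beatriz, Mateo, Alonso) there are 3 shares of (4/15)/3 = 4/45 each.
Living: Beatriz and Alonso — each takes 4/45.
Deceased: Mateo. That 4/45 share is carried to generation 4.
At generation 4 (Joaquin) there are 1 shares of (4/45)/1 = 4/45 each.
Living: Joaquin — each takes 4/45.

Alonso 4/45; Beatriz 4/45; Diego 2/15; Ines 2/15; Joaquin 4/45; Valentina 1/3; Ximena 2/15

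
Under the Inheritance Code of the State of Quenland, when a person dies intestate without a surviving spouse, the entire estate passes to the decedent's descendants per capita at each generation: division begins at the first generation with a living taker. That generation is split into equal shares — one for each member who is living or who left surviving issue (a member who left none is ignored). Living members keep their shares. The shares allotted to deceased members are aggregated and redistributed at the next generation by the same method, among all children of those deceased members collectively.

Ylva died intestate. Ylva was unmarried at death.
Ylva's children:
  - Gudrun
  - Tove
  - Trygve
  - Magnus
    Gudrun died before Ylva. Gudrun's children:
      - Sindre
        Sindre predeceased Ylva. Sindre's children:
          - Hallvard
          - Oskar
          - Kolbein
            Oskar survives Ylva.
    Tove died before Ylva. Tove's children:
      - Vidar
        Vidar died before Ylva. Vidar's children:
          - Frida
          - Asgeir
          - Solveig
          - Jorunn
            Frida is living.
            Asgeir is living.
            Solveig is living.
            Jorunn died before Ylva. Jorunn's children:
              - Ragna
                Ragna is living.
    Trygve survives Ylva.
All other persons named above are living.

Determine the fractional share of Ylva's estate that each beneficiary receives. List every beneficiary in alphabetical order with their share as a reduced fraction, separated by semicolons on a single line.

Asgeir 1/14; Frida 1/14; Hallvard 1/14; Kolbein 1/14; Magnus 1/4; Oskar 1/14; Ragna 1/14; Solveig 1/14; Trygve 1/4

There is no surviving spouse, so the entire estate passes to Ylva's descendants per capita at each generation.
At generation 1 (Gudrun, Tove, Trygve, Magnus) there are 4 shares of (1)/4 = 1/4 each.
Living: Trygve and Magnus — each takes 1/4.
Deceased: Gudrun and Tove. Their combined 1/2 is pooled and carried to generation 2.
At generation 2 (Sindre, Vidar) there are 2 shares of (1/2)/2 = 1/4 each.
Deceased: Sindre and Vidar. Their combined 1/2 is pooled and carried to generation 3.
At generation 3 (Hallvard, Oskar, Kolbein, Frida, Asgeir, Solveig, Jorunn) there are 7 shares of (1/2)/7 = 1/14 each.
Living: Hallvard, Oskar, Kolbein, Frida, Asgeir, and Solveig — each takes 1/14.
Deceased: Jorunn. That 1/14 share is carried to generation 4.
At generation 4 (Ragna) there are 1 shares of (1/14)/1 = 1/14 each.
Living: Ragna — each takes 1/14.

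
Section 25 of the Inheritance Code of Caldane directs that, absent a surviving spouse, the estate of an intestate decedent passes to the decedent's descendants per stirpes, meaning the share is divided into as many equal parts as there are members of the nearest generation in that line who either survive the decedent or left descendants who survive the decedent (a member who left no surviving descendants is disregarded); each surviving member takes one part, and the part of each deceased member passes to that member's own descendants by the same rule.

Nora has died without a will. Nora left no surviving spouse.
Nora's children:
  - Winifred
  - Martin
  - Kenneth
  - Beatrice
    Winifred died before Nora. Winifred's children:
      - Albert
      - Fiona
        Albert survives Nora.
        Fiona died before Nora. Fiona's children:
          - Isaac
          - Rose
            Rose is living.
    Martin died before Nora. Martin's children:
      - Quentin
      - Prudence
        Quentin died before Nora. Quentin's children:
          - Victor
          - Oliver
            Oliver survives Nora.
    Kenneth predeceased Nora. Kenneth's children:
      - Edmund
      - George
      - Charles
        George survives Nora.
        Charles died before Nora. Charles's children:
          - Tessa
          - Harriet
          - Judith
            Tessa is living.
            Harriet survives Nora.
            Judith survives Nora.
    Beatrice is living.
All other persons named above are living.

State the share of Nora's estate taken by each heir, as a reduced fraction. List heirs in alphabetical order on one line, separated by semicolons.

Albert 1/8; Beatrice 1/4; Edmund 1/12; George 1/12; Harriet 1/36; Isaac 1/16; Judith 1/36; Oliver 1/16; Prudence 1/8; Rose 1/16; Tessa 1/36; Victor 1/16

There is no surviving spouse, so the entire estate passes to Nora's descendants per stirpes.
The estate is divided into 4 equal shares of 1/4 among Winifred, Martin, Kenneth, Beatrice.
Winifred predeceased; the 1/4 allotted to Winifred's branch passes to Winifred's issue by representation.
The 1/4 is divided into 2 equal shares of 1/8 among Albert, Fiona.
Albert is living and takes 1/8.
Fiona predeceased; the 1/8 allotted to Fiona's branch passes to Fiona's issue by representation.
The 1/8 is divided into 2 equal shares of 1/16 among Isaac, Rose.
Isaac is living and takes 1/16.
Rose is living and takes 1/16.
Martin predeceased; the 1/4 allotted to Martin's branch passes to Martin's issue by representation.
The 1/4 is divided into 2 equal shares of 1/8 among Quentin, Prudence.
Quentin predeceased; the 1/8 allotted to Quentin's branch passes to Quentin's issue by representation.
The 1/8 is divided into 2 equal shares of 1/16 among Victor, Oliver.
Victor is living and takes 1/16.
Oliver is living and takes 1/16.
Prudence is living and takes 1/8.
Kenneth predeceased; the 1/4 allotted to Kenneth's branch passes to Kenneth's issue by representation.
The 1/4 is divided into 3 equal shares of 1/12 among Edmund, George, Charles.
Edmund is living and takes 1/12.
George is living and takes 1/12.
Charles predeceased; the 1/12 allotted to Charles's branch passes to Charles's issue by representation.
The 1/12 is divided into 3 equal shares of 1/36 among Tessa, Harriet, Judith.
Tessa is living and takes 1/36.
Harriet is living and takes 1/36.
Judith is living and takes 1/36.
Beatrice is living and takes 1/4.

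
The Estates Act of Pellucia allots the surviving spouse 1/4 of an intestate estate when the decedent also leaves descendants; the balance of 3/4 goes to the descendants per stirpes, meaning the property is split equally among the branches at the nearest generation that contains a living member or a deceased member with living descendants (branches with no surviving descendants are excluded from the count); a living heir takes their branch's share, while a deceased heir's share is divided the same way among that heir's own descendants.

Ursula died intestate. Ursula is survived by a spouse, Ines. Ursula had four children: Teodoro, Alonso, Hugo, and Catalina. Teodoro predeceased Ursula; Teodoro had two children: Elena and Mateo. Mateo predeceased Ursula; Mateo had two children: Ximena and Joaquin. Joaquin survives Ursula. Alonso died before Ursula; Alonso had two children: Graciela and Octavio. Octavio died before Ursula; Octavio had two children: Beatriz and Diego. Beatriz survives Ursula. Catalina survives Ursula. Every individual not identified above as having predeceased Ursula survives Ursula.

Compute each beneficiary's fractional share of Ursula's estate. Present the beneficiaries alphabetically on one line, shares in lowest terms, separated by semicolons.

Ines, as surviving spouse, takes 1/4.
The remaining 3/4 passes to Ursula's descendants per stirpes.
The 3/4 is divided into 4 equal shares of 3/16 among Teodoro, Alonso, Hugo, Catalina.
Teodoro predeceased; the 3/16 allotted to Teodoro's branch passes to Teodoro's issue by representation.
The 3/16 is divided into 2 equal shares of 3/32 among Elena, Mateo.
Elena is living and takes 3/32.
Mateo predeceased; the 3/32 allotted to Mateo's branch passes to Mateo's issue by representation.
The 3/32 is divided into 2 equal shares of 3/64 among Ximena, Joaquin.
Ximena is living and takes 3/64.
Joaquin is living and takes 3/64.
Alonso predeceased; the 3/16 allotted to Alonso's branch passes to Alonso's issue by representation.
The 3/16 is divided into 2 equal shares of 3/32 among Graciela, Octavio.
Graciela is living and takes 3/32.
Octavio predeceased; the 3/32 allotted to Octavio's branch passes to Octavio's issue by representation.
The 3/32 is divided into 2 equal shares of 3/64 among Beatriz, Diego.
Beatriz is living and takes 3/64.
Diego is living and takes 3/64.
Hugo is living and takes 3/16.
Catalina is living and takes 3/16.

Beatriz 3/64; Catalina 3/16; Diego 3/64; Elena 3/32; Graciela 3/32; Hugo 3/16; Ines 1/4; Joaquin 3/64; Ximena 3/64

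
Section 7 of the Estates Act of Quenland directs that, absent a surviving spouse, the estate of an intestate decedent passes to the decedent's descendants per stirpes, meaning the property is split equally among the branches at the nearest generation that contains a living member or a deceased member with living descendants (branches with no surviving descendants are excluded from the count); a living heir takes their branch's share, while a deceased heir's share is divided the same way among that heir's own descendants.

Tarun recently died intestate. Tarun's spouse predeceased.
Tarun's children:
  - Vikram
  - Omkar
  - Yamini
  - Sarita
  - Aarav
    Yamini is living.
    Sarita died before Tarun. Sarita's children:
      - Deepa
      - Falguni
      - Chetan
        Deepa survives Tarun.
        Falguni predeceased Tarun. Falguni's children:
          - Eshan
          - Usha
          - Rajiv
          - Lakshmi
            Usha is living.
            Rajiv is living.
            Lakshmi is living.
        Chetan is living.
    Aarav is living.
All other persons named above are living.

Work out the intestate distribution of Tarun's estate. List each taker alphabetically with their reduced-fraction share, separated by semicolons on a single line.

Aarav 1/5; Chetan 1/15; Deepa 1/15; Eshan 1/60; Lakshmi 1/60; Omkar 1/5; Rajiv 1/60; Usha 1/60; Vikram 1/5; Yamini 1/5

There is no surviving spouse, so the entire estate passes to Tarun's descendants per stirpes.
The estate is divided into 5 equal shares of 1/5 among Vikram, Omkar, Yamini, Sarita, Aarav.
Vikram is living and takes 1/5.
Omkar is living and takes 1/5.
Yamini is living and takes 1/5.
Sarita predeceased; the 1/5 allotted to Sarita's branch passes to Sarita's issue by representation.
The 1/5 is divided into 3 equal shares of 1/15 among Deepa, Falguni, Chetan.
Deepa is living and takes 1/15.
Falguni predeceased; the 1/15 allotted to Falguni's branch passes to Falguni's issue by representation.
The 1/15 is divided into 4 equal shares of 1/60 among Eshan, Usha, Rajiv, Lakshmi.
Eshan is living and takes 1/60.
Usha is living and takes 1/60.
Rajiv is living and takes 1/60.
Lakshmi is living and takes 1/60.
Chetan is living and takes 1/15.
Aarav is living and takes 1/5.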